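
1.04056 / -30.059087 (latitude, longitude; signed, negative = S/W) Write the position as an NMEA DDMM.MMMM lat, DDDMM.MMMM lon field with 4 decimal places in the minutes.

φ: fractional part 0.040560 → 2.433600 minutes
Longitude is negative → W; |value| = 30.059087
Longitude: 30° + 0.059087 × 60 = 30° 3.545220′

0102.4336,N / 03003.5452,W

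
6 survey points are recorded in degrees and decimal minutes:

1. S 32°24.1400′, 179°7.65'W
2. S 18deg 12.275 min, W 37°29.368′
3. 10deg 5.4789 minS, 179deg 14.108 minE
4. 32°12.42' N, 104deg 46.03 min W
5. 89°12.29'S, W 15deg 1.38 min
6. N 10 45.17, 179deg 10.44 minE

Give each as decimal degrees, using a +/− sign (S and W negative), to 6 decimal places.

1. -32.402333, -179.127500
2. -18.204583, -37.489467
3. -10.091315, 179.235133
4. 32.207000, -104.767167
5. -89.204833, -15.023000
6. 10.752833, 179.174000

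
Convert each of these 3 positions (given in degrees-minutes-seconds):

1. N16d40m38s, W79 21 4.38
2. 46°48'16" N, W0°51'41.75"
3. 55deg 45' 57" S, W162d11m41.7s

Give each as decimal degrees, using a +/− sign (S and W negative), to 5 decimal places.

1. 16.67722, -79.35122
2. 46.80444, -0.86160
3. -55.76583, -162.19492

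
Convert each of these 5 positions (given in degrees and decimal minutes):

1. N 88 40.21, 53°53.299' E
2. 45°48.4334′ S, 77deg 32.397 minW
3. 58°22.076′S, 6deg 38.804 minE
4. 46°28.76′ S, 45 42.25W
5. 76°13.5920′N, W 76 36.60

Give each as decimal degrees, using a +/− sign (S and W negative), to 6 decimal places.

Point 1:
  φ: 88 + 40.21/60 = 88.6701667
  N → positive
  Lon: 53 + 53.299/60 = 53.8883167
  E ⇒ keep positive
Point 2:
  Latitude: 45 + 48.4334/60 = 45.8072233
  hemisphere S, so the sign is −
  Lon: 77 + 32.397/60 = 77.5399500
  W → negative
Point 3:
  Latitude: 22.076′ = 0.367933°; total 58.3679333
  S ⇒ negate
  λ: 38.804′ = 0.646733°; total 6.6467333
  E ⇒ keep positive
Point 4:
  φ: 46 + 28.76/60 = 46.4793333
  hemisphere S, so the sign is −
  λ: 45 + 42.25/60 = 45.7041667
  W ⇒ negate
Point 5:
  φ: 13.592′ = 0.226533°; total 76.2265333
  N ⇒ keep positive
  Lon: 36.6′ = 0.610000°; total 76.6100000
  W ⇒ negate

1. 88.670167, 53.888317
2. -45.807223, -77.539950
3. -58.367933, 6.646733
4. -46.479333, -45.704167
5. 76.226533, -76.610000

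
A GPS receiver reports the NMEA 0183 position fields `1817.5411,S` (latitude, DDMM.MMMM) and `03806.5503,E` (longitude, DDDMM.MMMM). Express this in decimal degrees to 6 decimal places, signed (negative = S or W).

-18.292352, 38.109172

Latitude: degrees = first 2 digits = 18, minutes = 17.5411; 18 + 17.5411/60 = 18.2923517
S → negative
Longitude: split at 3 digits → 038° and 6.5503′; 38 + 6.5503/60 = 38.1091717
E ⇒ keep positive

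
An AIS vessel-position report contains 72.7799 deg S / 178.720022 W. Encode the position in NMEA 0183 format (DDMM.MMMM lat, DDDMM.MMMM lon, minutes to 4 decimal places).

7246.7940,S / 17843.2013,W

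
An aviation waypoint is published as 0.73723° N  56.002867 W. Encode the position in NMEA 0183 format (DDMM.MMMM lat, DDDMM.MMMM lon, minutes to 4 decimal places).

φ: fractional part 0.737230 → 44.233800 minutes
λ: minutes = (56.002867 − 56) × 60 = 0.172020

0044.2338,N / 05600.1720,W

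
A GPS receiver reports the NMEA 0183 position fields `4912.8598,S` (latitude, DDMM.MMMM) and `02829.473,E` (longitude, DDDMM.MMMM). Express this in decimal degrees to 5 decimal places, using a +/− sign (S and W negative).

-49.21433, 28.49122

φ: split at 2 digits → 49° and 12.8598′; 49 + 12.8598/60 = 49.214330
S → negative
λ: split at 3 digits → 028° and 29.473′; 28 + 29.473/60 = 28.491217
E → positive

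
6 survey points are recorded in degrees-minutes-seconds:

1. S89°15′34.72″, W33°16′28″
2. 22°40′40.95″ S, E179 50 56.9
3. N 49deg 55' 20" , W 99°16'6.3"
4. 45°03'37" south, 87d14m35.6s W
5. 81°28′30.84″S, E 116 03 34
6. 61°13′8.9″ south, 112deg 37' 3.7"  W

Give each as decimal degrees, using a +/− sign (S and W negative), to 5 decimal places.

1. -89.25964, -33.27444
2. -22.67804, 179.84914
3. 49.92222, -99.26842
4. -45.06028, -87.24322
5. -81.47523, 116.05944
6. -61.21914, -112.61769

Point 1:
  Lat: 89° + 15/60 + 34.72/3600 = 89 + 0.250000 + 0.009644 = 89.259644
  S → negative
  λ: 16′ + 28″ = 16.46667′; 33 + 16.46667/60 = 33.274444
  W ⇒ negate
Point 2:
  φ: 40′ + 40.95″ = 40.68250′; 22 + 40.68250/60 = 22.678042
  S ⇒ negate
  Longitude: 179 + 50/60 + 56.9/3600 = 179.849139
  E ⇒ keep positive
Point 3:
  Lat: 49° + 55/60 + 20/3600 = 49 + 0.916667 + 0.005556 = 49.922222
  N → positive
  Longitude: 99° + 16/60 + 6.3/3600 = 99 + 0.266667 + 0.001750 = 99.268417
  hemisphere W, so the sign is −
Point 4:
  Lat: 45° + 3/60 + 37/3600 = 45 + 0.050000 + 0.010278 = 45.060278
  S → negative
  λ: 87 + 14/60 + 35.6/3600 = 87.243222
  hemisphere W, so the sign is −
Point 5:
  Lat: 81° + 28/60 + 30.84/3600 = 81 + 0.466667 + 0.008567 = 81.475233
  S ⇒ negate
  λ: 116 + 3/60 + 34/3600 = 116.059444
  E ⇒ keep positive
Point 6:
  φ: 61 + 13/60 + 8.9/3600 = 61.219139
  hemisphere S, so the sign is −
  λ: 112 + 37/60 + 3.7/3600 = 112.617694
  W → negative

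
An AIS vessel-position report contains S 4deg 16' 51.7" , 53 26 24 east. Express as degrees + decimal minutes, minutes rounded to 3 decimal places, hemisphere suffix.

Lat: 16 + 51.7/60 = 16.86167′
Lon: seconds/60 = 0.40000; minutes = 26 + 0.40000 = 26.40000

4° 16.862′ S, 53° 26.400′ E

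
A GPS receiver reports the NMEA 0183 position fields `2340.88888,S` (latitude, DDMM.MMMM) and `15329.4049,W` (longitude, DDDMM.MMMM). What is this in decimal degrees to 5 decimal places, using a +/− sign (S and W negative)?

-23.68148, -153.49008

Lat: degrees = first 2 digits = 23, minutes = 40.88888; 23 + 40.88888/60 = 23.681481
hemisphere S, so the sign is −
Lon: split at 3 digits → 153° and 29.4049′; 153 + 29.4049/60 = 153.490082
W → negative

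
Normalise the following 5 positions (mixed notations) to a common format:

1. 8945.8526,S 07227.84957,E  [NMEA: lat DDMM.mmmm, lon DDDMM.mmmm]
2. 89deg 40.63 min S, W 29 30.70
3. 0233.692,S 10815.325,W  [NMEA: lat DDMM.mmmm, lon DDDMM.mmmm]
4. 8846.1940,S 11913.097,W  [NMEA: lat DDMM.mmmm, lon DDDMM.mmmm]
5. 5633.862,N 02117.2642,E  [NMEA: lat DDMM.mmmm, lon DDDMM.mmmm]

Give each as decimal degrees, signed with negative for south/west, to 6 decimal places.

Point 1:
  Latitude: degrees = first 2 digits = 89, minutes = 45.8526; 89 + 45.8526/60 = 89.7642100
  S ⇒ negate
  Lon: split at 3 digits → 072° and 27.84957′; 72 + 27.84957/60 = 72.4641595
  E ⇒ keep positive
Point 2:
  φ: 89 + 40.63/60 = 89.6771667
  hemisphere S, so the sign is −
  Longitude: 30.7′ = 0.511667°; total 29.5116667
  W ⇒ negate
Point 3:
  Lat: split at 2 digits → 02° and 33.692′; 2 + 33.692/60 = 2.5615333
  S ⇒ negate
  λ: split at 3 digits → 108° and 15.325′; 108 + 15.325/60 = 108.2554167
  W → negative
Point 4:
  φ: degrees = first 2 digits = 88, minutes = 46.194; 88 + 46.194/60 = 88.7699000
  S ⇒ negate
  λ: degrees = first 3 digits = 119, minutes = 13.097; 119 + 13.097/60 = 119.2182833
  W → negative
Point 5:
  Lat: degrees = first 2 digits = 56, minutes = 33.862; 56 + 33.862/60 = 56.5643667
  N ⇒ keep positive
  Longitude: split at 3 digits → 021° and 17.2642′; 21 + 17.2642/60 = 21.2877367
  E ⇒ keep positive

1. -89.764210, 72.464160
2. -89.677167, -29.511667
3. -2.561533, -108.255417
4. -88.769900, -119.218283
5. 56.564367, 21.287737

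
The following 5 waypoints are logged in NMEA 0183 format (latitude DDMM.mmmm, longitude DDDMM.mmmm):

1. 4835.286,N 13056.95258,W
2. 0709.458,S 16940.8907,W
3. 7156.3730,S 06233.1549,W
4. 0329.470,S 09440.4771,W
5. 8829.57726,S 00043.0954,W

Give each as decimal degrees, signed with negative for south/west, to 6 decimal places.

1. 48.588100, -130.949210
2. -7.157633, -169.681512
3. -71.939550, -62.552582
4. -3.491167, -94.674618
5. -88.492954, -0.718257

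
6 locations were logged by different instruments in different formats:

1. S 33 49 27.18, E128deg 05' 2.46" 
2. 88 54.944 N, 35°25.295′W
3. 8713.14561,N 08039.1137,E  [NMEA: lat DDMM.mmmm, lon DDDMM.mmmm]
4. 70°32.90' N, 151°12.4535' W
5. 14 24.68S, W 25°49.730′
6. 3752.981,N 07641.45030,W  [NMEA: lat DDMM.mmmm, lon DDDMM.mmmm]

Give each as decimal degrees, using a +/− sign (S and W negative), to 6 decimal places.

Point 1:
  Latitude: 33 + 49/60 + 27.18/3600 = 33.8242167
  hemisphere S, so the sign is −
  Longitude: 128° + 5/60 + 2.46/3600 = 128 + 0.083333 + 0.000683 = 128.0840167
  E → positive
Point 2:
  Lat: 54.944′ = 0.915733°; total 88.9157333
  N → positive
  λ: 35 + 25.295/60 = 35.4215833
  W ⇒ negate
Point 3:
  Latitude: degrees = first 2 digits = 87, minutes = 13.14561; 87 + 13.14561/60 = 87.2190935
  N ⇒ keep positive
  Lon: split at 3 digits → 080° and 39.1137′; 80 + 39.1137/60 = 80.6518950
  E → positive
Point 4:
  Latitude: 70 + 32.9/60 = 70.5483333
  N → positive
  Lon: 12.4535′ = 0.207558°; total 151.2075583
  W → negative
Point 5:
  Lat: 24.68′ = 0.411333°; total 14.4113333
  S ⇒ negate
  Lon: 49.73′ = 0.828833°; total 25.8288333
  hemisphere W, so the sign is −
Point 6:
  Lat: split at 2 digits → 37° and 52.981′; 37 + 52.981/60 = 37.8830167
  N ⇒ keep positive
  Lon: split at 3 digits → 076° and 41.4503′; 76 + 41.4503/60 = 76.6908383
  hemisphere W, so the sign is −

1. -33.824217, 128.084017
2. 88.915733, -35.421583
3. 87.219094, 80.651895
4. 70.548333, -151.207558
5. -14.411333, -25.828833
6. 37.883017, -76.690838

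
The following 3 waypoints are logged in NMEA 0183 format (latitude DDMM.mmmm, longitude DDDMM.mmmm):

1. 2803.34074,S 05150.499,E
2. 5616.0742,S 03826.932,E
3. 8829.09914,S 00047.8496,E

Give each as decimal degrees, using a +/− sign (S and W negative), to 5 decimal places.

1. -28.05568, 51.84165
2. -56.26790, 38.44887
3. -88.48499, 0.79749

Point 1:
  Lat: split at 2 digits → 28° and 3.34074′; 28 + 3.34074/60 = 28.055679
  S ⇒ negate
  Lon: degrees = first 3 digits = 51, minutes = 50.499; 51 + 50.499/60 = 51.841650
  E ⇒ keep positive
Point 2:
  φ: split at 2 digits → 56° and 16.0742′; 56 + 16.0742/60 = 56.267903
  S ⇒ negate
  λ: split at 3 digits → 038° and 26.932′; 38 + 26.932/60 = 38.448867
  E → positive
Point 3:
  φ: split at 2 digits → 88° and 29.09914′; 88 + 29.09914/60 = 88.484986
  S → negative
  λ: split at 3 digits → 000° and 47.8496′; 0 + 47.8496/60 = 0.797493
  E ⇒ keep positive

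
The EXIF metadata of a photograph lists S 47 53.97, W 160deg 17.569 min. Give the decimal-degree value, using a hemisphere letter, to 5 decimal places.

47.89950° S, 160.29282° W

φ: 47 + 53.97/60 = 47.899500
Longitude: 160 + 17.569/60 = 160.292817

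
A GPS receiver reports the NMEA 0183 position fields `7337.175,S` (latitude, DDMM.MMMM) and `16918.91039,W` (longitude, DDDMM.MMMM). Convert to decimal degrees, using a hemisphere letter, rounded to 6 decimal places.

73.619583° S, 169.315173° W

φ: degrees = first 2 digits = 73, minutes = 37.175; 73 + 37.175/60 = 73.6195833
λ: split at 3 digits → 169° and 18.91039′; 169 + 18.91039/60 = 169.3151732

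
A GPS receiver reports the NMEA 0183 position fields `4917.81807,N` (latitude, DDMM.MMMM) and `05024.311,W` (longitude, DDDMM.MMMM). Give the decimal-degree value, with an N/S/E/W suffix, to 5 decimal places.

Latitude: split at 2 digits → 49° and 17.81807′; 49 + 17.81807/60 = 49.296968
Lon: degrees = first 3 digits = 50, minutes = 24.311; 50 + 24.311/60 = 50.405183

49.29697° N, 50.40518° W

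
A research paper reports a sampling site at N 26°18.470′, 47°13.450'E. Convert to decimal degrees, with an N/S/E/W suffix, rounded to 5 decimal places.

26.30783° N, 47.22417° E

Lat: 18.47′ = 0.307833°; total 26.307833
λ: 47 + 13.45/60 = 47.224167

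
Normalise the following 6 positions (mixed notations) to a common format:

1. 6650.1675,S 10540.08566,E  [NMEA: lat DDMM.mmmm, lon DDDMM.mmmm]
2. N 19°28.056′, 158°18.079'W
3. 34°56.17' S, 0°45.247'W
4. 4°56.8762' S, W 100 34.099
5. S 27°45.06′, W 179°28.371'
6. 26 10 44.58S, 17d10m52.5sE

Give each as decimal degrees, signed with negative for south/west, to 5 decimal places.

1. -66.83613, 105.66809
2. 19.46760, -158.30132
3. -34.93617, -0.75412
4. -4.94794, -100.56832
5. -27.75100, -179.47285
6. -26.17905, 17.18125

Point 1:
  Latitude: split at 2 digits → 66° and 50.1675′; 66 + 50.1675/60 = 66.836125
  S → negative
  Longitude: degrees = first 3 digits = 105, minutes = 40.08566; 105 + 40.08566/60 = 105.668094
  E → positive
Point 2:
  Lat: 28.056′ = 0.467600°; total 19.467600
  N ⇒ keep positive
  λ: 158 + 18.079/60 = 158.301317
  hemisphere W, so the sign is −
Point 3:
  Latitude: 34 + 56.17/60 = 34.936167
  S ⇒ negate
  Lon: 0 + 45.247/60 = 0.754117
  hemisphere W, so the sign is −
Point 4:
  Lat: 56.8762′ = 0.947937°; total 4.947937
  S → negative
  Longitude: 34.099′ = 0.568317°; total 100.568317
  W ⇒ negate
Point 5:
  Lat: 45.06′ = 0.751000°; total 27.751000
  S → negative
  Longitude: 179 + 28.371/60 = 179.472850
  W → negative
Point 6:
  φ: 26° + 10/60 + 44.58/3600 = 26 + 0.166667 + 0.012383 = 26.179050
  S → negative
  Longitude: 17 + 10/60 + 52.5/3600 = 17.181250
  E ⇒ keep positive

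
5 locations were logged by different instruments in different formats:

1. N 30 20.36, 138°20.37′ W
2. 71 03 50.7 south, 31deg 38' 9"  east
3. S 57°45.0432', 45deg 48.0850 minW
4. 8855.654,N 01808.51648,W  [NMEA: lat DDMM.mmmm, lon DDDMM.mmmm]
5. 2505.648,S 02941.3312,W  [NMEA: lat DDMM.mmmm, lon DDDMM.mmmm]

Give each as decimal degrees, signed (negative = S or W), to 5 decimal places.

1. 30.33933, -138.33950
2. -71.06408, 31.63583
3. -57.75072, -45.80142
4. 88.92757, -18.14194
5. -25.09413, -29.68885

Point 1:
  Lat: 20.36′ = 0.339333°; total 30.339333
  N → positive
  Longitude: 138 + 20.37/60 = 138.339500
  W → negative
Point 2:
  φ: 71 + 3/60 + 50.7/3600 = 71.064083
  hemisphere S, so the sign is −
  Longitude: 31° + 38/60 + 9/3600 = 31 + 0.633333 + 0.002500 = 31.635833
  E → positive
Point 3:
  Lat: 45.0432′ = 0.750720°; total 57.750720
  hemisphere S, so the sign is −
  Lon: 45 + 48.085/60 = 45.801417
  hemisphere W, so the sign is −
Point 4:
  Lat: split at 2 digits → 88° and 55.654′; 88 + 55.654/60 = 88.927567
  N → positive
  λ: split at 3 digits → 018° and 8.51648′; 18 + 8.51648/60 = 18.141941
  W ⇒ negate
Point 5:
  φ: degrees = first 2 digits = 25, minutes = 5.648; 25 + 5.648/60 = 25.094133
  S ⇒ negate
  Longitude: split at 3 digits → 029° and 41.3312′; 29 + 41.3312/60 = 29.688853
  hemisphere W, so the sign is −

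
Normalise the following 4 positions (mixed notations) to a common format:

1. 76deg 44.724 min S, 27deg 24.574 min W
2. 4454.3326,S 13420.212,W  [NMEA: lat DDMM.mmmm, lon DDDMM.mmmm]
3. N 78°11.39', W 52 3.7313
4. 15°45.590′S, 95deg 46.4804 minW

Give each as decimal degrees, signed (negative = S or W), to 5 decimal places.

1. -76.74540, -27.40957
2. -44.90554, -134.33687
3. 78.18983, -52.06219
4. -15.75983, -95.77467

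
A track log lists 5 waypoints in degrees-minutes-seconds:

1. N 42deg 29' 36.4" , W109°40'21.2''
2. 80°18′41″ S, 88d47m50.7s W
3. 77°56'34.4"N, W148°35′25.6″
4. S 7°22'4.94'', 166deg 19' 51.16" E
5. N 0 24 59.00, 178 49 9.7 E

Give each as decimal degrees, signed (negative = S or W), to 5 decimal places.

Point 1:
  φ: 29′ + 36.4″ = 29.60667′; 42 + 29.60667/60 = 42.493444
  N → positive
  Lon: 109 + 40/60 + 21.2/3600 = 109.672556
  hemisphere W, so the sign is −
Point 2:
  Latitude: 18′ + 41″ = 18.68333′; 80 + 18.68333/60 = 80.311389
  S → negative
  Longitude: 47′ + 50.7″ = 47.84500′; 88 + 47.84500/60 = 88.797417
  W → negative
Point 3:
  φ: 56′ + 34.4″ = 56.57333′; 77 + 56.57333/60 = 77.942889
  N → positive
  λ: 148 + 35/60 + 25.6/3600 = 148.590444
  W ⇒ negate
Point 4:
  Latitude: 7 + 22/60 + 4.94/3600 = 7.368039
  S ⇒ negate
  Longitude: 19′ + 51.16″ = 19.85267′; 166 + 19.85267/60 = 166.330878
  E → positive
Point 5:
  φ: 0° + 24/60 + 59/3600 = 0 + 0.400000 + 0.016389 = 0.416389
  N → positive
  Longitude: 49′ + 9.7″ = 49.16167′; 178 + 49.16167/60 = 178.819361
  E → positive

1. 42.49344, -109.67256
2. -80.31139, -88.79742
3. 77.94289, -148.59044
4. -7.36804, 166.33088
5. 0.41639, 178.81936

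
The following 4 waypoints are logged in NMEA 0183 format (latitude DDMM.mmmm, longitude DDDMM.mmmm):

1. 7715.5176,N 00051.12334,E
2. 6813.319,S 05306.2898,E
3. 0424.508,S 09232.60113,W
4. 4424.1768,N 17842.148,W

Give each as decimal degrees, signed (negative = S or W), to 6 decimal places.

1. 77.258627, 0.852056
2. -68.221983, 53.104830
3. -4.408467, -92.543352
4. 44.402947, -178.702467

Point 1:
  φ: degrees = first 2 digits = 77, minutes = 15.5176; 77 + 15.5176/60 = 77.2586267
  N ⇒ keep positive
  Longitude: degrees = first 3 digits = 0, minutes = 51.12334; 0 + 51.12334/60 = 0.8520557
  E → positive
Point 2:
  Lat: degrees = first 2 digits = 68, minutes = 13.319; 68 + 13.319/60 = 68.2219833
  S → negative
  Longitude: split at 3 digits → 053° and 6.2898′; 53 + 6.2898/60 = 53.1048300
  E ⇒ keep positive
Point 3:
  φ: split at 2 digits → 04° and 24.508′; 4 + 24.508/60 = 4.4084667
  S ⇒ negate
  Longitude: degrees = first 3 digits = 92, minutes = 32.60113; 92 + 32.60113/60 = 92.5433522
  hemisphere W, so the sign is −
Point 4:
  Latitude: split at 2 digits → 44° and 24.1768′; 44 + 24.1768/60 = 44.4029467
  N → positive
  Lon: degrees = first 3 digits = 178, minutes = 42.148; 178 + 42.148/60 = 178.7024667
  W → negative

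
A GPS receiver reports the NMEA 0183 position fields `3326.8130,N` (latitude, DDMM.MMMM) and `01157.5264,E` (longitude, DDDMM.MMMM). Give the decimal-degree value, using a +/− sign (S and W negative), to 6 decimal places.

33.446883, 11.958773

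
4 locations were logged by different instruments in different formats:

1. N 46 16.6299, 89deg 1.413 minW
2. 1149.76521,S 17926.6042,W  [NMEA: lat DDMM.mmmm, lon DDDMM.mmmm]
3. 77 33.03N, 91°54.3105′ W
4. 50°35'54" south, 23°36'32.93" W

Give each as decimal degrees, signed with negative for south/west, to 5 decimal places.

Point 1:
  Latitude: 16.6299′ = 0.277165°; total 46.277165
  N → positive
  λ: 89 + 1.413/60 = 89.023550
  hemisphere W, so the sign is −
Point 2:
  Latitude: degrees = first 2 digits = 11, minutes = 49.76521; 11 + 49.76521/60 = 11.829420
  hemisphere S, so the sign is −
  Longitude: split at 3 digits → 179° and 26.6042′; 179 + 26.6042/60 = 179.443403
  W → negative
Point 3:
  φ: 77 + 33.03/60 = 77.550500
  N ⇒ keep positive
  Lon: 91 + 54.3105/60 = 91.905175
  hemisphere W, so the sign is −
Point 4:
  φ: 50 + 35/60 + 54/3600 = 50.598333
  hemisphere S, so the sign is −
  λ: 23° + 36/60 + 32.93/3600 = 23 + 0.600000 + 0.009147 = 23.609147
  hemisphere W, so the sign is −

1. 46.27717, -89.02355
2. -11.82942, -179.44340
3. 77.55050, -91.90518
4. -50.59833, -23.60915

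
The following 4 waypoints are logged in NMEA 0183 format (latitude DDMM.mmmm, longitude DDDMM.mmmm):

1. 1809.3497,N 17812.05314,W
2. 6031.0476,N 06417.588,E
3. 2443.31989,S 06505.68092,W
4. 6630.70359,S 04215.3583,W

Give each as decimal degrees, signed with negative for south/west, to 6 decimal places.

Point 1:
  Lat: split at 2 digits → 18° and 9.3497′; 18 + 9.3497/60 = 18.1558283
  N → positive
  Lon: degrees = first 3 digits = 178, minutes = 12.05314; 178 + 12.05314/60 = 178.2008857
  W ⇒ negate
Point 2:
  φ: degrees = first 2 digits = 60, minutes = 31.0476; 60 + 31.0476/60 = 60.5174600
  N → positive
  Lon: split at 3 digits → 064° and 17.588′; 64 + 17.588/60 = 64.2931333
  E → positive
Point 3:
  φ: split at 2 digits → 24° and 43.31989′; 24 + 43.31989/60 = 24.7219982
  hemisphere S, so the sign is −
  λ: degrees = first 3 digits = 65, minutes = 5.68092; 65 + 5.68092/60 = 65.0946820
  W ⇒ negate
Point 4:
  φ: split at 2 digits → 66° and 30.70359′; 66 + 30.70359/60 = 66.5117265
  S ⇒ negate
  Lon: split at 3 digits → 042° and 15.3583′; 42 + 15.3583/60 = 42.2559717
  hemisphere W, so the sign is −

1. 18.155828, -178.200886
2. 60.517460, 64.293133
3. -24.721998, -65.094682
4. -66.511727, -42.255972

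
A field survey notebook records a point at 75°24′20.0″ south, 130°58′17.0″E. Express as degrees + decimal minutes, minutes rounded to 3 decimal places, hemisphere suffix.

Latitude: seconds/60 = 0.33333; minutes = 24 + 0.33333 = 24.33333
λ: 58 + 17/60 = 58.28333′

75° 24.333′ S, 130° 58.283′ E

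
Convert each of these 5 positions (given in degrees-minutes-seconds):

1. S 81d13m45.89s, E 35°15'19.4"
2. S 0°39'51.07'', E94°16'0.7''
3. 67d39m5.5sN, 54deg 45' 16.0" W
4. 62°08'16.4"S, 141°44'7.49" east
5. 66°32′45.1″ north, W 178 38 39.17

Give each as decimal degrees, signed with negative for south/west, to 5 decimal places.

1. -81.22941, 35.25539
2. -0.66419, 94.26686
3. 67.65153, -54.75444
4. -62.13789, 141.73541
5. 66.54586, -178.64421

Point 1:
  Lat: 81° + 13/60 + 45.89/3600 = 81 + 0.216667 + 0.012747 = 81.229414
  S ⇒ negate
  Lon: 35° + 15/60 + 19.4/3600 = 35 + 0.250000 + 0.005389 = 35.255389
  E ⇒ keep positive
Point 2:
  φ: 39′ + 51.07″ = 39.85117′; 0 + 39.85117/60 = 0.664186
  S ⇒ negate
  Lon: 94 + 16/60 + 0.7/3600 = 94.266861
  E → positive
Point 3:
  Lat: 67° + 39/60 + 5.5/3600 = 67 + 0.650000 + 0.001528 = 67.651528
  N ⇒ keep positive
  Lon: 54° + 45/60 + 16/3600 = 54 + 0.750000 + 0.004444 = 54.754444
  W ⇒ negate
Point 4:
  Lat: 62 + 8/60 + 16.4/3600 = 62.137889
  hemisphere S, so the sign is −
  Lon: 141 + 44/60 + 7.49/3600 = 141.735414
  E → positive
Point 5:
  Latitude: 66 + 32/60 + 45.1/3600 = 66.545861
  N → positive
  Longitude: 178° + 38/60 + 39.17/3600 = 178 + 0.633333 + 0.010881 = 178.644214
  W → negative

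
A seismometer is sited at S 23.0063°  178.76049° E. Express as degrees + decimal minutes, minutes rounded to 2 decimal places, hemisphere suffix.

Latitude: fractional part 0.006300 → 0.3780 minutes
λ: minutes = (178.760490 − 178) × 60 = 45.6294

23° 0.38′ S, 178° 45.63′ E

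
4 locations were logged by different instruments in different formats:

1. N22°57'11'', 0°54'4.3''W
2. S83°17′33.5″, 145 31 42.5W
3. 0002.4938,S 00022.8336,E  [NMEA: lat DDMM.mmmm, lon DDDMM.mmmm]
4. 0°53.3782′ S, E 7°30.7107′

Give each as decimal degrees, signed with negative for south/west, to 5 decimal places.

1. 22.95306, -0.90119
2. -83.29264, -145.52847
3. -0.04156, 0.38056
4. -0.88964, 7.51185

Point 1:
  φ: 57′ + 11″ = 57.18333′; 22 + 57.18333/60 = 22.953056
  N ⇒ keep positive
  Lon: 0 + 54/60 + 4.3/3600 = 0.901194
  hemisphere W, so the sign is −
Point 2:
  φ: 17′ + 33.5″ = 17.55833′; 83 + 17.55833/60 = 83.292639
  S → negative
  λ: 145° + 31/60 + 42.5/3600 = 145 + 0.516667 + 0.011806 = 145.528472
  W → negative
Point 3:
  φ: split at 2 digits → 00° and 2.4938′; 0 + 2.4938/60 = 0.041563
  S → negative
  λ: degrees = first 3 digits = 0, minutes = 22.8336; 0 + 22.8336/60 = 0.380560
  E → positive
Point 4:
  φ: 53.3782′ = 0.889637°; total 0.889637
  S → negative
  Lon: 30.7107′ = 0.511845°; total 7.511845
  E → positive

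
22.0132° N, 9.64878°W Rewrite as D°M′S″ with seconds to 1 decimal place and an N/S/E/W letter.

22°00′47.5″ N, 9°38′55.6″ W

φ: 0.013200 × 60 = 0.79200′ → 0′, remainder × 60 = 47.520″
Longitude: whole degrees 9; 38.92680′ → 38′ and 55.608″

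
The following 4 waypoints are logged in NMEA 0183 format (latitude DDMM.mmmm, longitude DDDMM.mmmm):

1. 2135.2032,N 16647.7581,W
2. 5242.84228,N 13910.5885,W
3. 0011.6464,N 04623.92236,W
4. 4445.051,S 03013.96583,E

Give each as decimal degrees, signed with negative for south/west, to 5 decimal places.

1. 21.58672, -166.79597
2. 52.71404, -139.17648
3. 0.19411, -46.39871
4. -44.75085, 30.23276

Point 1:
  φ: split at 2 digits → 21° and 35.2032′; 21 + 35.2032/60 = 21.586720
  N ⇒ keep positive
  Lon: split at 3 digits → 166° and 47.7581′; 166 + 47.7581/60 = 166.795968
  hemisphere W, so the sign is −
Point 2:
  φ: split at 2 digits → 52° and 42.84228′; 52 + 42.84228/60 = 52.714038
  N → positive
  Longitude: split at 3 digits → 139° and 10.5885′; 139 + 10.5885/60 = 139.176475
  hemisphere W, so the sign is −
Point 3:
  Latitude: degrees = first 2 digits = 0, minutes = 11.6464; 0 + 11.6464/60 = 0.194107
  N → positive
  Lon: degrees = first 3 digits = 46, minutes = 23.92236; 46 + 23.92236/60 = 46.398706
  W ⇒ negate
Point 4:
  φ: split at 2 digits → 44° and 45.051′; 44 + 45.051/60 = 44.750850
  hemisphere S, so the sign is −
  Lon: split at 3 digits → 030° and 13.96583′; 30 + 13.96583/60 = 30.232764
  E → positive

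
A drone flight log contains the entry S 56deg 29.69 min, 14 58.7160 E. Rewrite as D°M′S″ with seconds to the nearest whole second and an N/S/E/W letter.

56°29′41″ S, 14°58′43″ E

Lat: fractional minutes 0.69000 × 60 = 41.40″
Longitude: 58.71600′ → 58′ and 0.71600 × 60 = 42.96″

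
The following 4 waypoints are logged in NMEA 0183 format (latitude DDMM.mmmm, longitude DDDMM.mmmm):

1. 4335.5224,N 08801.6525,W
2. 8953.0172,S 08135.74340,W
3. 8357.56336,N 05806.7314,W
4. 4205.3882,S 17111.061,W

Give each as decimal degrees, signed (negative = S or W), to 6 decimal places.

1. 43.592040, -88.027542
2. -89.883620, -81.595723
3. 83.959389, -58.112190
4. -42.089803, -171.184350

Point 1:
  φ: degrees = first 2 digits = 43, minutes = 35.5224; 43 + 35.5224/60 = 43.5920400
  N ⇒ keep positive
  Longitude: degrees = first 3 digits = 88, minutes = 1.6525; 88 + 1.6525/60 = 88.0275417
  W → negative
Point 2:
  φ: degrees = first 2 digits = 89, minutes = 53.0172; 89 + 53.0172/60 = 89.8836200
  hemisphere S, so the sign is −
  Lon: split at 3 digits → 081° and 35.7434′; 81 + 35.7434/60 = 81.5957233
  W ⇒ negate
Point 3:
  Lat: split at 2 digits → 83° and 57.56336′; 83 + 57.56336/60 = 83.9593893
  N → positive
  Lon: degrees = first 3 digits = 58, minutes = 6.7314; 58 + 6.7314/60 = 58.1121900
  hemisphere W, so the sign is −
Point 4:
  φ: degrees = first 2 digits = 42, minutes = 5.3882; 42 + 5.3882/60 = 42.0898033
  S ⇒ negate
  λ: degrees = first 3 digits = 171, minutes = 11.061; 171 + 11.061/60 = 171.1843500
  hemisphere W, so the sign is −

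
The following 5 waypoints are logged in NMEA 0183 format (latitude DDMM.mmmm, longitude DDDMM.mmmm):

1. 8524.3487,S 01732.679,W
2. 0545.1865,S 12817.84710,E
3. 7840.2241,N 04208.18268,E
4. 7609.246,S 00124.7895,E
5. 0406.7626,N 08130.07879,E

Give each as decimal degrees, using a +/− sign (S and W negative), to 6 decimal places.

Point 1:
  Lat: degrees = first 2 digits = 85, minutes = 24.3487; 85 + 24.3487/60 = 85.4058117
  S ⇒ negate
  Lon: degrees = first 3 digits = 17, minutes = 32.679; 17 + 32.679/60 = 17.5446500
  hemisphere W, so the sign is −
Point 2:
  φ: split at 2 digits → 05° and 45.1865′; 5 + 45.1865/60 = 5.7531083
  S → negative
  λ: degrees = first 3 digits = 128, minutes = 17.8471; 128 + 17.8471/60 = 128.2974517
  E ⇒ keep positive
Point 3:
  Latitude: split at 2 digits → 78° and 40.2241′; 78 + 40.2241/60 = 78.6704017
  N → positive
  Lon: split at 3 digits → 042° and 8.18268′; 42 + 8.18268/60 = 42.1363780
  E → positive
Point 4:
  Lat: split at 2 digits → 76° and 9.246′; 76 + 9.246/60 = 76.1541000
  hemisphere S, so the sign is −
  λ: degrees = first 3 digits = 1, minutes = 24.7895; 1 + 24.7895/60 = 1.4131583
  E ⇒ keep positive
Point 5:
  Lat: split at 2 digits → 04° and 6.7626′; 4 + 6.7626/60 = 4.1127100
  N → positive
  Lon: degrees = first 3 digits = 81, minutes = 30.07879; 81 + 30.07879/60 = 81.5013132
  E ⇒ keep positive

1. -85.405812, -17.544650
2. -5.753108, 128.297452
3. 78.670402, 42.136378
4. -76.154100, 1.413158
5. 4.112710, 81.501313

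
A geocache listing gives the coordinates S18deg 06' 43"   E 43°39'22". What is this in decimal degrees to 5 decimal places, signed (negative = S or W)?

-18.11194, 43.65611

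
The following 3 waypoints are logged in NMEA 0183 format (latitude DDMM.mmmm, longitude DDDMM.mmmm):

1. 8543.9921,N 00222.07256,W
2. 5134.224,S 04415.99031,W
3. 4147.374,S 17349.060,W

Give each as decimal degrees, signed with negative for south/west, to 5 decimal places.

1. 85.73320, -2.36788
2. -51.57040, -44.26651
3. -41.78957, -173.81767

Point 1:
  φ: degrees = first 2 digits = 85, minutes = 43.9921; 85 + 43.9921/60 = 85.733202
  N ⇒ keep positive
  λ: degrees = first 3 digits = 2, minutes = 22.07256; 2 + 22.07256/60 = 2.367876
  hemisphere W, so the sign is −
Point 2:
  φ: degrees = first 2 digits = 51, minutes = 34.224; 51 + 34.224/60 = 51.570400
  hemisphere S, so the sign is −
  λ: degrees = first 3 digits = 44, minutes = 15.99031; 44 + 15.99031/60 = 44.266505
  W → negative
Point 3:
  Lat: degrees = first 2 digits = 41, minutes = 47.374; 41 + 47.374/60 = 41.789567
  S → negative
  Lon: degrees = first 3 digits = 173, minutes = 49.06; 173 + 49.06/60 = 173.817667
  hemisphere W, so the sign is −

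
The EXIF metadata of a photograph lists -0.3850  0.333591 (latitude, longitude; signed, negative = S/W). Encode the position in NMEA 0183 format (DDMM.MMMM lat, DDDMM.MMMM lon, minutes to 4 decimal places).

0023.1000,S / 00020.0155,E

Latitude is negative → S; |value| = 0.385000
Latitude: 0° + 0.385000 × 60 = 0° 23.100000′
Lon: 0° + 0.333591 × 60 = 0° 20.015460′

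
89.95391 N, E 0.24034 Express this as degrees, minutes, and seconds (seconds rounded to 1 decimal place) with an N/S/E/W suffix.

Latitude: whole degrees 89; 57.23460′ → 57′ and 14.076″
Longitude: whole degrees 0; 14.42040′ → 14′ and 25.224″

89°57′14.1″ N, 0°14′25.2″ E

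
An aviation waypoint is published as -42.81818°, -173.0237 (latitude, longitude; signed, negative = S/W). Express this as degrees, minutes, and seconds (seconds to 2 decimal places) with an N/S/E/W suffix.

Latitude is negative → S; |value| = 42.818180
φ: whole degrees 42; 49.09080′ → 49′ and 5.4480″
Longitude is negative → W; |value| = 173.023700
Lon: whole degrees 173; 1.42200′ → 1′ and 25.3200″

42°49′5.45″ S, 173°01′25.32″ W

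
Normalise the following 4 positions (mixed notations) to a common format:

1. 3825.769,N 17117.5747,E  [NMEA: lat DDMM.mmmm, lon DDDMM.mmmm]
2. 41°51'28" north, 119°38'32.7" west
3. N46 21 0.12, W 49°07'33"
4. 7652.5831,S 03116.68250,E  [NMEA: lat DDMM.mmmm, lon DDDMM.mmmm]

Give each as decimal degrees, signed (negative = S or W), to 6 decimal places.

1. 38.429483, 171.292912
2. 41.857778, -119.642417
3. 46.350033, -49.125833
4. -76.876385, 31.278042

Point 1:
  Latitude: split at 2 digits → 38° and 25.769′; 38 + 25.769/60 = 38.4294833
  N → positive
  λ: degrees = first 3 digits = 171, minutes = 17.5747; 171 + 17.5747/60 = 171.2929117
  E ⇒ keep positive
Point 2:
  φ: 41° + 51/60 + 28/3600 = 41 + 0.850000 + 0.007778 = 41.8577778
  N → positive
  Longitude: 119° + 38/60 + 32.7/3600 = 119 + 0.633333 + 0.009083 = 119.6424167
  hemisphere W, so the sign is −
Point 3:
  Lat: 46 + 21/60 + 0.12/3600 = 46.3500333
  N → positive
  Lon: 49 + 7/60 + 33/3600 = 49.1258333
  W ⇒ negate
Point 4:
  Latitude: degrees = first 2 digits = 76, minutes = 52.5831; 76 + 52.5831/60 = 76.8763850
  S ⇒ negate
  λ: split at 3 digits → 031° and 16.6825′; 31 + 16.6825/60 = 31.2780417
  E → positive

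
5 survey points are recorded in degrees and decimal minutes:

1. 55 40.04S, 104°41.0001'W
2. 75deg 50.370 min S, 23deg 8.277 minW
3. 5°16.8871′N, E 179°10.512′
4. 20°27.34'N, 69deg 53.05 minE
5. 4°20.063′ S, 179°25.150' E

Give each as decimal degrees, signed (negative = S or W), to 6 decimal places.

Point 1:
  φ: 40.04′ = 0.667333°; total 55.6673333
  S → negative
  λ: 104 + 41.0001/60 = 104.6833350
  hemisphere W, so the sign is −
Point 2:
  Latitude: 75 + 50.37/60 = 75.8395000
  hemisphere S, so the sign is −
  Longitude: 8.277′ = 0.137950°; total 23.1379500
  W → negative
Point 3:
  Latitude: 16.8871′ = 0.281452°; total 5.2814517
  N ⇒ keep positive
  λ: 10.512′ = 0.175200°; total 179.1752000
  E ⇒ keep positive
Point 4:
  φ: 27.34′ = 0.455667°; total 20.4556667
  N → positive
  λ: 53.05′ = 0.884167°; total 69.8841667
  E → positive
Point 5:
  Lat: 20.063′ = 0.334383°; total 4.3343833
  S ⇒ negate
  Lon: 25.15′ = 0.419167°; total 179.4191667
  E → positive

1. -55.667333, -104.683335
2. -75.839500, -23.137950
3. 5.281452, 179.175200
4. 20.455667, 69.884167
5. -4.334383, 179.419167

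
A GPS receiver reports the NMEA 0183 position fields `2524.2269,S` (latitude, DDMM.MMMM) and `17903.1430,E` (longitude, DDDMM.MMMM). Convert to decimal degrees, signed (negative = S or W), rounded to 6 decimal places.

-25.403782, 179.052383

Latitude: split at 2 digits → 25° and 24.2269′; 25 + 24.2269/60 = 25.4037817
S → negative
λ: degrees = first 3 digits = 179, minutes = 3.143; 179 + 3.143/60 = 179.0523833
E → positive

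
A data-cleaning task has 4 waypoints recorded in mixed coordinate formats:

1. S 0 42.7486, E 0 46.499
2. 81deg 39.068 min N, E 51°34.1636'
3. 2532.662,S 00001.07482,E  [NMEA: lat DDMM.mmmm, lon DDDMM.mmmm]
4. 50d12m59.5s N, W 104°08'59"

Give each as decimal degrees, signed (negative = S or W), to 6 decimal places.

1. -0.712477, 0.774983
2. 81.651133, 51.569393
3. -25.544367, 0.017914
4. 50.216528, -104.149722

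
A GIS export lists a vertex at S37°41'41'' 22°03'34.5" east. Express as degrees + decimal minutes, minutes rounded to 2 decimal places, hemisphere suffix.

37° 41.68′ S, 22° 3.58′ E

Latitude: 41 + 41/60 = 41.6833′
λ: 3 + 34.5/60 = 3.5750′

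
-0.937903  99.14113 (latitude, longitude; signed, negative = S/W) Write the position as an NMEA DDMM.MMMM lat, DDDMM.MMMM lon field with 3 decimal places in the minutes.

0056.274,S / 09908.468,E

Latitude is negative → S; |value| = 0.937903
Latitude: minutes = (0.937903 − 0) × 60 = 56.27418
Longitude: fractional part 0.141130 → 8.46780 minutes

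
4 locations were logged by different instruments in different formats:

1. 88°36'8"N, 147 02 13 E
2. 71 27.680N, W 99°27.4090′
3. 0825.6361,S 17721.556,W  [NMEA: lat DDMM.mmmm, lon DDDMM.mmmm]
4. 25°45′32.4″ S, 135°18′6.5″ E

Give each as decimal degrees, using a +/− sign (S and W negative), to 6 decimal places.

Point 1:
  φ: 88° + 36/60 + 8/3600 = 88 + 0.600000 + 0.002222 = 88.6022222
  N ⇒ keep positive
  Lon: 147 + 2/60 + 13/3600 = 147.0369444
  E ⇒ keep positive
Point 2:
  Lat: 27.68′ = 0.461333°; total 71.4613333
  N → positive
  λ: 27.409′ = 0.456817°; total 99.4568167
  hemisphere W, so the sign is −
Point 3:
  Lat: degrees = first 2 digits = 8, minutes = 25.6361; 8 + 25.6361/60 = 8.4272683
  S ⇒ negate
  Lon: split at 3 digits → 177° and 21.556′; 177 + 21.556/60 = 177.3592667
  W → negative
Point 4:
  φ: 25° + 45/60 + 32.4/3600 = 25 + 0.750000 + 0.009000 = 25.7590000
  S ⇒ negate
  Lon: 135° + 18/60 + 6.5/3600 = 135 + 0.300000 + 0.001806 = 135.3018056
  E → positive

1. 88.602222, 147.036944
2. 71.461333, -99.456817
3. -8.427268, -177.359267
4. -25.759000, 135.301806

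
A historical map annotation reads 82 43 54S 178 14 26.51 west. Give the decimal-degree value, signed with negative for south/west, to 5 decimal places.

φ: 82 + 43/60 + 54/3600 = 82.731667
S ⇒ negate
λ: 14′ + 26.51″ = 14.44183′; 178 + 14.44183/60 = 178.240697
W ⇒ negate

-82.73167, -178.24070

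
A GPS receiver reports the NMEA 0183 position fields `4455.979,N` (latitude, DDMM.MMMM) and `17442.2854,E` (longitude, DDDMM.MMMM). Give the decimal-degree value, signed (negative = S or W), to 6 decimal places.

44.932983, 174.704757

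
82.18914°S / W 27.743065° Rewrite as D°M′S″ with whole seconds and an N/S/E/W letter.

82°11′21″ S, 27°44′35″ W

Lat: 0.189140 × 60 = 11.34840′ → 11′, remainder × 60 = 20.90″
Longitude: 0.743065 × 60 = 44.58390′ → 44′, remainder × 60 = 35.03″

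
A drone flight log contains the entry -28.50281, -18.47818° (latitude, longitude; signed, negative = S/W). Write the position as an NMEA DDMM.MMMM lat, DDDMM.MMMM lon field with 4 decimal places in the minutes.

Latitude is negative → S; |value| = 28.502810
Latitude: minutes = (28.502810 − 28) × 60 = 30.168600
Longitude is negative → W; |value| = 18.478180
λ: fractional part 0.478180 → 28.690800 minutes

2830.1686,S / 01828.6908,W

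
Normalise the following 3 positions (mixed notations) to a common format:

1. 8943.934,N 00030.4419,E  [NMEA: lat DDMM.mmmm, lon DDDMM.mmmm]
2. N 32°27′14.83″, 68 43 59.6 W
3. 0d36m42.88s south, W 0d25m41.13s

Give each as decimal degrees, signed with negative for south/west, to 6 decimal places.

Point 1:
  Lat: degrees = first 2 digits = 89, minutes = 43.934; 89 + 43.934/60 = 89.7322333
  N ⇒ keep positive
  Longitude: degrees = first 3 digits = 0, minutes = 30.4419; 0 + 30.4419/60 = 0.5073650
  E → positive
Point 2:
  φ: 27′ + 14.83″ = 27.24717′; 32 + 27.24717/60 = 32.4541194
  N ⇒ keep positive
  λ: 68° + 43/60 + 59.6/3600 = 68 + 0.716667 + 0.016556 = 68.7332222
  hemisphere W, so the sign is −
Point 3:
  Lat: 0 + 36/60 + 42.88/3600 = 0.6119111
  S ⇒ negate
  Longitude: 25′ + 41.13″ = 25.68550′; 0 + 25.68550/60 = 0.4280917
  W → negative

1. 89.732233, 0.507365
2. 32.454119, -68.733222
3. -0.611911, -0.428092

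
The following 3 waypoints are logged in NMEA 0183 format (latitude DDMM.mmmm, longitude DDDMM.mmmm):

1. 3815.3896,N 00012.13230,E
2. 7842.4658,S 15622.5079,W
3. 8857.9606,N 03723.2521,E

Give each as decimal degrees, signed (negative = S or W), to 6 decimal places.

Point 1:
  Lat: split at 2 digits → 38° and 15.3896′; 38 + 15.3896/60 = 38.2564933
  N → positive
  λ: split at 3 digits → 000° and 12.1323′; 0 + 12.1323/60 = 0.2022050
  E ⇒ keep positive
Point 2:
  Lat: degrees = first 2 digits = 78, minutes = 42.4658; 78 + 42.4658/60 = 78.7077633
  S → negative
  λ: degrees = first 3 digits = 156, minutes = 22.5079; 156 + 22.5079/60 = 156.3751317
  W → negative
Point 3:
  φ: degrees = first 2 digits = 88, minutes = 57.9606; 88 + 57.9606/60 = 88.9660100
  N → positive
  Longitude: split at 3 digits → 037° and 23.2521′; 37 + 23.2521/60 = 37.3875350
  E ⇒ keep positive

1. 38.256493, 0.202205
2. -78.707763, -156.375132
3. 88.966010, 37.387535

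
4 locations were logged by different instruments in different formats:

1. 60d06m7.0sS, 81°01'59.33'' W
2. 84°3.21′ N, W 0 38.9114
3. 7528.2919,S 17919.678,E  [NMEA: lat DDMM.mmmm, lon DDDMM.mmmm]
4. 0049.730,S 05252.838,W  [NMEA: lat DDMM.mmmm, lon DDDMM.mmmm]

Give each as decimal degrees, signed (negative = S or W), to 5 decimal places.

1. -60.10194, -81.03315
2. 84.05350, -0.64852
3. -75.47153, 179.32797
4. -0.82883, -52.88063

Point 1:
  Lat: 6′ + 7″ = 6.11667′; 60 + 6.11667/60 = 60.101944
  S ⇒ negate
  λ: 1′ + 59.33″ = 1.98883′; 81 + 1.98883/60 = 81.033147
  W → negative
Point 2:
  φ: 84 + 3.21/60 = 84.053500
  N → positive
  Lon: 38.9114′ = 0.648523°; total 0.648523
  W ⇒ negate
Point 3:
  Latitude: degrees = first 2 digits = 75, minutes = 28.2919; 75 + 28.2919/60 = 75.471532
  S → negative
  Longitude: degrees = first 3 digits = 179, minutes = 19.678; 179 + 19.678/60 = 179.327967
  E → positive
Point 4:
  φ: split at 2 digits → 00° and 49.73′; 0 + 49.73/60 = 0.828833
  S ⇒ negate
  Lon: split at 3 digits → 052° and 52.838′; 52 + 52.838/60 = 52.880633
  hemisphere W, so the sign is −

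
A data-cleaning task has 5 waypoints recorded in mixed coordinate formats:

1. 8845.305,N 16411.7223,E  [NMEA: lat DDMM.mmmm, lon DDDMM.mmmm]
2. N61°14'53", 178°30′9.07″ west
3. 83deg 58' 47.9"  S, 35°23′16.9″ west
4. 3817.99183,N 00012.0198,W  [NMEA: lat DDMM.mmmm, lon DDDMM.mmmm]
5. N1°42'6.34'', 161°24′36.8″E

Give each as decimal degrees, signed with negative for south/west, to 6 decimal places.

Point 1:
  Lat: split at 2 digits → 88° and 45.305′; 88 + 45.305/60 = 88.7550833
  N → positive
  Longitude: split at 3 digits → 164° and 11.7223′; 164 + 11.7223/60 = 164.1953717
  E ⇒ keep positive
Point 2:
  φ: 61° + 14/60 + 53/3600 = 61 + 0.233333 + 0.014722 = 61.2480556
  N ⇒ keep positive
  Lon: 30′ + 9.07″ = 30.15117′; 178 + 30.15117/60 = 178.5025194
  hemisphere W, so the sign is −
Point 3:
  φ: 83° + 58/60 + 47.9/3600 = 83 + 0.966667 + 0.013306 = 83.9799722
  hemisphere S, so the sign is −
  λ: 35° + 23/60 + 16.9/3600 = 35 + 0.383333 + 0.004694 = 35.3880278
  hemisphere W, so the sign is −
Point 4:
  φ: degrees = first 2 digits = 38, minutes = 17.99183; 38 + 17.99183/60 = 38.2998638
  N ⇒ keep positive
  λ: degrees = first 3 digits = 0, minutes = 12.0198; 0 + 12.0198/60 = 0.2003300
  W ⇒ negate
Point 5:
  φ: 1° + 42/60 + 6.34/3600 = 1 + 0.700000 + 0.001761 = 1.7017611
  N → positive
  Lon: 161° + 24/60 + 36.8/3600 = 161 + 0.400000 + 0.010222 = 161.4102222
  E ⇒ keep positive

1. 88.755083, 164.195372
2. 61.248056, -178.502519
3. -83.979972, -35.388028
4. 38.299864, -0.200330
5. 1.701761, 161.410222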